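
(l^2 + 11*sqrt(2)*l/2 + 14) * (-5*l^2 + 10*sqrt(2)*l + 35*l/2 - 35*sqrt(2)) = -5*l^4 - 35*sqrt(2)*l^3/2 + 35*l^3/2 + 40*l^2 + 245*sqrt(2)*l^2/4 - 140*l + 140*sqrt(2)*l - 490*sqrt(2)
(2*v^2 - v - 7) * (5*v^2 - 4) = 10*v^4 - 5*v^3 - 43*v^2 + 4*v + 28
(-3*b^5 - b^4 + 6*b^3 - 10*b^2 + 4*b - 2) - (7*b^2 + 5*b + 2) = -3*b^5 - b^4 + 6*b^3 - 17*b^2 - b - 4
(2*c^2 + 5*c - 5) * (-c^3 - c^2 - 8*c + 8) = -2*c^5 - 7*c^4 - 16*c^3 - 19*c^2 + 80*c - 40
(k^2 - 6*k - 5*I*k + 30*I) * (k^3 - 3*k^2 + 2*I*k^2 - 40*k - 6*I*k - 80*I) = k^5 - 9*k^4 - 3*I*k^4 - 12*k^3 + 27*I*k^3 + 150*k^2 + 66*I*k^2 - 220*k - 720*I*k + 2400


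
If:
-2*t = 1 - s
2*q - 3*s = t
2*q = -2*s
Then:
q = -1/11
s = 1/11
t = -5/11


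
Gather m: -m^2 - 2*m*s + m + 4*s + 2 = -m^2 + m*(1 - 2*s) + 4*s + 2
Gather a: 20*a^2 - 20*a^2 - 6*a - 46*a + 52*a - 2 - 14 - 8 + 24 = 0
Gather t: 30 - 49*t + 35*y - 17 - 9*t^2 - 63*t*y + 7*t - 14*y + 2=-9*t^2 + t*(-63*y - 42) + 21*y + 15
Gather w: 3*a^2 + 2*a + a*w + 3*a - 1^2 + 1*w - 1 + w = 3*a^2 + 5*a + w*(a + 2) - 2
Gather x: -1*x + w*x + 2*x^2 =2*x^2 + x*(w - 1)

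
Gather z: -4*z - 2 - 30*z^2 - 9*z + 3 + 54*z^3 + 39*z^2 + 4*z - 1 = 54*z^3 + 9*z^2 - 9*z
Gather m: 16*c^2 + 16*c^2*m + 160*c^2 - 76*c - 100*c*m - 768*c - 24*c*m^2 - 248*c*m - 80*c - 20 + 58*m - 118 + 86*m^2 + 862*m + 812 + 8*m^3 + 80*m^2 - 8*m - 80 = 176*c^2 - 924*c + 8*m^3 + m^2*(166 - 24*c) + m*(16*c^2 - 348*c + 912) + 594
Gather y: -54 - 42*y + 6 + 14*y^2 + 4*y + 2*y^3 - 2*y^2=2*y^3 + 12*y^2 - 38*y - 48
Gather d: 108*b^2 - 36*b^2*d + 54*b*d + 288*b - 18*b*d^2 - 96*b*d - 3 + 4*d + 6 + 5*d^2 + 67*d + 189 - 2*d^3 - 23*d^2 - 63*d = 108*b^2 + 288*b - 2*d^3 + d^2*(-18*b - 18) + d*(-36*b^2 - 42*b + 8) + 192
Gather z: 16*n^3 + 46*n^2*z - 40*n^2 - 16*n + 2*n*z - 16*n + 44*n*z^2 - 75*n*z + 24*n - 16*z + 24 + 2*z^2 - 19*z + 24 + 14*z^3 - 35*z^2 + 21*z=16*n^3 - 40*n^2 - 8*n + 14*z^3 + z^2*(44*n - 33) + z*(46*n^2 - 73*n - 14) + 48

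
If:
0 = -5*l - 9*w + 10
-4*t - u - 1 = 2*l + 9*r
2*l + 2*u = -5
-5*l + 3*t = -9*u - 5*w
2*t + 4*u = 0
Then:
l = -35/194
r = -1637/873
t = 450/97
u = -225/97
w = 235/194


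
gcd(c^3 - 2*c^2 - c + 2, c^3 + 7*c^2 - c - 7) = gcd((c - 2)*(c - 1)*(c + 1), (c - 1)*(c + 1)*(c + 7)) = c^2 - 1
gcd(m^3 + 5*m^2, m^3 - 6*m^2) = m^2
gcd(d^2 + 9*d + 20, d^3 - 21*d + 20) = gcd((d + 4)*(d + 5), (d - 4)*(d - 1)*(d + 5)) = d + 5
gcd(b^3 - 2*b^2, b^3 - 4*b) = b^2 - 2*b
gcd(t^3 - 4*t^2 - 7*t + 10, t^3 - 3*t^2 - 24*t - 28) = t + 2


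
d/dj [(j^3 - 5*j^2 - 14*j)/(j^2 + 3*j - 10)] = (j^4 + 6*j^3 - 31*j^2 + 100*j + 140)/(j^4 + 6*j^3 - 11*j^2 - 60*j + 100)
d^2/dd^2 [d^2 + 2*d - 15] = 2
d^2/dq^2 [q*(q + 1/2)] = 2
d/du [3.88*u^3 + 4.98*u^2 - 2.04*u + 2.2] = 11.64*u^2 + 9.96*u - 2.04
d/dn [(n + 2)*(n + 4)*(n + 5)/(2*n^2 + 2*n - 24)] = (n^2 - 6*n - 31)/(2*(n^2 - 6*n + 9))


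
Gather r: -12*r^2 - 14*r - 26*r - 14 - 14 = -12*r^2 - 40*r - 28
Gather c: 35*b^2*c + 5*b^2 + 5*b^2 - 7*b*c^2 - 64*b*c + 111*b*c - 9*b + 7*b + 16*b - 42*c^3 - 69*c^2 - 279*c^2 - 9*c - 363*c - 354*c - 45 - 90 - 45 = 10*b^2 + 14*b - 42*c^3 + c^2*(-7*b - 348) + c*(35*b^2 + 47*b - 726) - 180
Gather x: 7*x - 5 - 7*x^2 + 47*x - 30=-7*x^2 + 54*x - 35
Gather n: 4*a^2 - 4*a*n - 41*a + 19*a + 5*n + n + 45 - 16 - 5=4*a^2 - 22*a + n*(6 - 4*a) + 24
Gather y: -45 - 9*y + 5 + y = -8*y - 40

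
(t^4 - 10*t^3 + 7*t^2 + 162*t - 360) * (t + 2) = t^5 - 8*t^4 - 13*t^3 + 176*t^2 - 36*t - 720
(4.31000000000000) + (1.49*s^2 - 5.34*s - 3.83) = 1.49*s^2 - 5.34*s + 0.48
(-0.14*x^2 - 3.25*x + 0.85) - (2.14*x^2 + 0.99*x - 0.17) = -2.28*x^2 - 4.24*x + 1.02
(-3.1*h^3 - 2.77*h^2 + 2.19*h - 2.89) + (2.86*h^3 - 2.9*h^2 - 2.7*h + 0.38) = -0.24*h^3 - 5.67*h^2 - 0.51*h - 2.51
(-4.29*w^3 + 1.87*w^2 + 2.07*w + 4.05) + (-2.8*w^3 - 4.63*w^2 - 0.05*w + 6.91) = -7.09*w^3 - 2.76*w^2 + 2.02*w + 10.96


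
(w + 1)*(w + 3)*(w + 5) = w^3 + 9*w^2 + 23*w + 15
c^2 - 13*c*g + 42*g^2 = (c - 7*g)*(c - 6*g)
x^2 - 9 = (x - 3)*(x + 3)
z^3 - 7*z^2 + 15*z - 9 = (z - 3)^2*(z - 1)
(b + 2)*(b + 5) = b^2 + 7*b + 10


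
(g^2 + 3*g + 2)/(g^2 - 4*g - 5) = (g + 2)/(g - 5)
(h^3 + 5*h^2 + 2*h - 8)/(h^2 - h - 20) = (h^2 + h - 2)/(h - 5)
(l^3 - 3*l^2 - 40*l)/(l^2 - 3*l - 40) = l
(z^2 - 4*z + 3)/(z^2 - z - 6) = (z - 1)/(z + 2)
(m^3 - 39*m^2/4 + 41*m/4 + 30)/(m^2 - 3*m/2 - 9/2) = (4*m^2 - 27*m - 40)/(2*(2*m + 3))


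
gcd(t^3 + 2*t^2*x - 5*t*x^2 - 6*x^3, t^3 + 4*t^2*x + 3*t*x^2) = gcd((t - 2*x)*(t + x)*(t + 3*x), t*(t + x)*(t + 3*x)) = t^2 + 4*t*x + 3*x^2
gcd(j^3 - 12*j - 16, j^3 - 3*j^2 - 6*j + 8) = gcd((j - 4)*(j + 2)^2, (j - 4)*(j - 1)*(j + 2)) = j^2 - 2*j - 8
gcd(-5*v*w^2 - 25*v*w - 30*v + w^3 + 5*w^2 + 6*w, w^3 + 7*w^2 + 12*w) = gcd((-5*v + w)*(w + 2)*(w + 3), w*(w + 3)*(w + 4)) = w + 3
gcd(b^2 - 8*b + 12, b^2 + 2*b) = 1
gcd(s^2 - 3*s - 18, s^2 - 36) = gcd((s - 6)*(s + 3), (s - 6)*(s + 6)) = s - 6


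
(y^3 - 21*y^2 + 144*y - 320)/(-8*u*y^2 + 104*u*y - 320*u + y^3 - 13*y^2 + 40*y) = (y - 8)/(-8*u + y)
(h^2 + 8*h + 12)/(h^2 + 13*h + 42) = (h + 2)/(h + 7)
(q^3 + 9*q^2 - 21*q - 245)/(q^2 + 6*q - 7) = (q^2 + 2*q - 35)/(q - 1)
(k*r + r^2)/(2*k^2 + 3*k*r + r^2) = r/(2*k + r)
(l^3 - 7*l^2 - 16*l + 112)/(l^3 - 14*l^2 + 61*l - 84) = (l + 4)/(l - 3)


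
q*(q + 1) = q^2 + q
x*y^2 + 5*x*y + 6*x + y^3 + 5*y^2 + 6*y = (x + y)*(y + 2)*(y + 3)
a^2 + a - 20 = (a - 4)*(a + 5)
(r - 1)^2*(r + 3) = r^3 + r^2 - 5*r + 3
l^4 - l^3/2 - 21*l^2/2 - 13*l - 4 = (l - 4)*(l + 1/2)*(l + 1)*(l + 2)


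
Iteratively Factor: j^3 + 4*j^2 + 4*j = (j)*(j^2 + 4*j + 4) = j*(j + 2)*(j + 2)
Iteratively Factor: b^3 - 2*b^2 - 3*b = (b - 3)*(b^2 + b) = (b - 3)*(b + 1)*(b)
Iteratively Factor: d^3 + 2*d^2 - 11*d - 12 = (d + 1)*(d^2 + d - 12) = (d - 3)*(d + 1)*(d + 4)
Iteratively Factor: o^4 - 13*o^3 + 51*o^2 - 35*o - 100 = (o + 1)*(o^3 - 14*o^2 + 65*o - 100) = (o - 5)*(o + 1)*(o^2 - 9*o + 20) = (o - 5)*(o - 4)*(o + 1)*(o - 5)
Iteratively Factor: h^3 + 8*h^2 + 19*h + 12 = (h + 4)*(h^2 + 4*h + 3) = (h + 3)*(h + 4)*(h + 1)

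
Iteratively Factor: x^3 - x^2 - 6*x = (x - 3)*(x^2 + 2*x) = (x - 3)*(x + 2)*(x)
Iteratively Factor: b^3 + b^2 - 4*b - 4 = (b + 2)*(b^2 - b - 2) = (b + 1)*(b + 2)*(b - 2)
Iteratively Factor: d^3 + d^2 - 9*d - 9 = (d + 1)*(d^2 - 9) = (d + 1)*(d + 3)*(d - 3)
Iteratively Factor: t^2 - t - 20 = (t - 5)*(t + 4)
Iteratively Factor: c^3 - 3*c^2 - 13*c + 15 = (c - 5)*(c^2 + 2*c - 3) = (c - 5)*(c - 1)*(c + 3)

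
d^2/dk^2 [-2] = 0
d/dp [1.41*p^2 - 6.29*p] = 2.82*p - 6.29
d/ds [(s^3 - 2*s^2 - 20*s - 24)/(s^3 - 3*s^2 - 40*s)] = (-s^4 - 40*s^3 + 92*s^2 - 144*s - 960)/(s^2*(s^4 - 6*s^3 - 71*s^2 + 240*s + 1600))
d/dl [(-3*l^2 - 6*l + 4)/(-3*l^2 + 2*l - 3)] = 2*(-12*l^2 + 21*l + 5)/(9*l^4 - 12*l^3 + 22*l^2 - 12*l + 9)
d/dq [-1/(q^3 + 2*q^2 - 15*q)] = (3*q^2 + 4*q - 15)/(q^2*(q^2 + 2*q - 15)^2)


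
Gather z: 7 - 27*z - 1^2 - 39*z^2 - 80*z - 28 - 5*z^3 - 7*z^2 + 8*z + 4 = -5*z^3 - 46*z^2 - 99*z - 18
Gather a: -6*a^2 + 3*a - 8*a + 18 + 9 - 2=-6*a^2 - 5*a + 25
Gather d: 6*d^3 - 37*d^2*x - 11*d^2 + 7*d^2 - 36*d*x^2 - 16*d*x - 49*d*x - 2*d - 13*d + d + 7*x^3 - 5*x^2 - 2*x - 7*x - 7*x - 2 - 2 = 6*d^3 + d^2*(-37*x - 4) + d*(-36*x^2 - 65*x - 14) + 7*x^3 - 5*x^2 - 16*x - 4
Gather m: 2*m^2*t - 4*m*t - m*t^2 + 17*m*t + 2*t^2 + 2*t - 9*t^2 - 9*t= 2*m^2*t + m*(-t^2 + 13*t) - 7*t^2 - 7*t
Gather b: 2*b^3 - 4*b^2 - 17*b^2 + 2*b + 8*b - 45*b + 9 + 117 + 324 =2*b^3 - 21*b^2 - 35*b + 450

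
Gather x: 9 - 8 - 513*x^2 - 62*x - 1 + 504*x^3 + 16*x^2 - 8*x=504*x^3 - 497*x^2 - 70*x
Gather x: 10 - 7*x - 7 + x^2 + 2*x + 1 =x^2 - 5*x + 4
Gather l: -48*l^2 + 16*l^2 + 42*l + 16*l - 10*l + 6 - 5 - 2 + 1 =-32*l^2 + 48*l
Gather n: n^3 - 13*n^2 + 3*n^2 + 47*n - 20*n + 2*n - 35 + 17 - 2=n^3 - 10*n^2 + 29*n - 20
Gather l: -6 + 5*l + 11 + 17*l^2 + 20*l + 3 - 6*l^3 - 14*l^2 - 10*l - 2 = -6*l^3 + 3*l^2 + 15*l + 6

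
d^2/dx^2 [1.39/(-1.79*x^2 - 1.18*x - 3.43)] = (8.907398*x^2 + 5.871916*x - 1.39*(3.58*x + 1.18)*(7.16*x + 2.36) + 17.068366)/(1.79*x^2 + 1.18*x + 3.43)^3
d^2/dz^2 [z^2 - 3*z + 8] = 2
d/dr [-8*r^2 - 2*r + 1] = -16*r - 2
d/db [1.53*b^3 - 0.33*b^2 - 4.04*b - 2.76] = 4.59*b^2 - 0.66*b - 4.04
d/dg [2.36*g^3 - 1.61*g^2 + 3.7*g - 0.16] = 7.08*g^2 - 3.22*g + 3.7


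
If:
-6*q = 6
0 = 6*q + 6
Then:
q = -1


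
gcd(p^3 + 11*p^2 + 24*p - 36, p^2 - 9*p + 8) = p - 1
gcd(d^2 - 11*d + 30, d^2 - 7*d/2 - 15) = d - 6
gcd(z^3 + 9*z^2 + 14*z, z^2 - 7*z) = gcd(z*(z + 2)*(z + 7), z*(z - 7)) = z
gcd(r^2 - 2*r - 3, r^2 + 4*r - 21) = r - 3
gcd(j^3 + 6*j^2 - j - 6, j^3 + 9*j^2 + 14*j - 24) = j^2 + 5*j - 6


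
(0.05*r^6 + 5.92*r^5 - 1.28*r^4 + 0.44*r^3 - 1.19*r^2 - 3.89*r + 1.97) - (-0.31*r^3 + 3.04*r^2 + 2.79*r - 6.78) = 0.05*r^6 + 5.92*r^5 - 1.28*r^4 + 0.75*r^3 - 4.23*r^2 - 6.68*r + 8.75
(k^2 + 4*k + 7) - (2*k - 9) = k^2 + 2*k + 16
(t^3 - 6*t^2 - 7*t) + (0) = t^3 - 6*t^2 - 7*t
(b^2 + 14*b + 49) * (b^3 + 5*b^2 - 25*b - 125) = b^5 + 19*b^4 + 94*b^3 - 230*b^2 - 2975*b - 6125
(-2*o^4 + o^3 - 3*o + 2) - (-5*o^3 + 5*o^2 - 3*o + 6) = -2*o^4 + 6*o^3 - 5*o^2 - 4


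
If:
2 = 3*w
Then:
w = 2/3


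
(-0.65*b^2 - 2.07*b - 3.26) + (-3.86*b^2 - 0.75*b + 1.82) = -4.51*b^2 - 2.82*b - 1.44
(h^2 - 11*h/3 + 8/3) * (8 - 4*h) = -4*h^3 + 68*h^2/3 - 40*h + 64/3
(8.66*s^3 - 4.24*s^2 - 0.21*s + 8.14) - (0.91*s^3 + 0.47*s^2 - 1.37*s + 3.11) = 7.75*s^3 - 4.71*s^2 + 1.16*s + 5.03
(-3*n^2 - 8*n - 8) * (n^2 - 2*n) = -3*n^4 - 2*n^3 + 8*n^2 + 16*n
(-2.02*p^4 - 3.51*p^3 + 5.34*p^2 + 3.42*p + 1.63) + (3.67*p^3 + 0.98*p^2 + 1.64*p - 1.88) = -2.02*p^4 + 0.16*p^3 + 6.32*p^2 + 5.06*p - 0.25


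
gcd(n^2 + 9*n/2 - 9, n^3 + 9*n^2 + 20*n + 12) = n + 6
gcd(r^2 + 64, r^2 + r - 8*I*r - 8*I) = r - 8*I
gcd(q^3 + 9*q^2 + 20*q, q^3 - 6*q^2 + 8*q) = q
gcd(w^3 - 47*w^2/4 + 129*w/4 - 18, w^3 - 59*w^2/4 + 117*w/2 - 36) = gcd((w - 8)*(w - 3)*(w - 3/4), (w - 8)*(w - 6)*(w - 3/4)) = w^2 - 35*w/4 + 6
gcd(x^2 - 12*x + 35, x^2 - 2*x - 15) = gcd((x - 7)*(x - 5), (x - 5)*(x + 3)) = x - 5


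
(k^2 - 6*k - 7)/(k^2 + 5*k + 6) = (k^2 - 6*k - 7)/(k^2 + 5*k + 6)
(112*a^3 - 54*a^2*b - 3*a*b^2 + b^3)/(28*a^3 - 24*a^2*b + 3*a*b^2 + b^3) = (8*a - b)/(2*a - b)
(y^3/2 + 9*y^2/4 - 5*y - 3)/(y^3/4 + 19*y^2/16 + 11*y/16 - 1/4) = 4*(2*y^3 + 9*y^2 - 20*y - 12)/(4*y^3 + 19*y^2 + 11*y - 4)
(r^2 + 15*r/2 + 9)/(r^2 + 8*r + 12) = (r + 3/2)/(r + 2)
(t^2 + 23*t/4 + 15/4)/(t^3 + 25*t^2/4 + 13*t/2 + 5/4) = (4*t + 3)/(4*t^2 + 5*t + 1)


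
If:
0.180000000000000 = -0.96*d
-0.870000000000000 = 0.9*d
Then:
No Solution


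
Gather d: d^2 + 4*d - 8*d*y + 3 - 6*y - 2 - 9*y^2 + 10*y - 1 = d^2 + d*(4 - 8*y) - 9*y^2 + 4*y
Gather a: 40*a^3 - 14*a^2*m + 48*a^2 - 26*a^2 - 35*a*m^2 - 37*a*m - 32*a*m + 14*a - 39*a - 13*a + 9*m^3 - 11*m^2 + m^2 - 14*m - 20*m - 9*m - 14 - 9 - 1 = 40*a^3 + a^2*(22 - 14*m) + a*(-35*m^2 - 69*m - 38) + 9*m^3 - 10*m^2 - 43*m - 24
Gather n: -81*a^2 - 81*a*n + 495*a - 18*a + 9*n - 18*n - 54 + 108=-81*a^2 + 477*a + n*(-81*a - 9) + 54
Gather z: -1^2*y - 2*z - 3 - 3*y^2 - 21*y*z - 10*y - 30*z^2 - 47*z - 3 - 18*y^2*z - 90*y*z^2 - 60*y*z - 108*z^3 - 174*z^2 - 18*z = -3*y^2 - 11*y - 108*z^3 + z^2*(-90*y - 204) + z*(-18*y^2 - 81*y - 67) - 6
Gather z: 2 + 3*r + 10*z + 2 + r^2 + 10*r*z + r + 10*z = r^2 + 4*r + z*(10*r + 20) + 4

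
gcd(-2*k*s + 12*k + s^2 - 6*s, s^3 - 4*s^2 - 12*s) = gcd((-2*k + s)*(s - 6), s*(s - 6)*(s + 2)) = s - 6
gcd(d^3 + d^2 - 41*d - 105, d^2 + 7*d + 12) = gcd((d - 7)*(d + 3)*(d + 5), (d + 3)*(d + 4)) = d + 3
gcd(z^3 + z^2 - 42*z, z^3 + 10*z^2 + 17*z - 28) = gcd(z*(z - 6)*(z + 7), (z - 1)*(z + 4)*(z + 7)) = z + 7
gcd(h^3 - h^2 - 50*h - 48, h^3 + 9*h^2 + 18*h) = h + 6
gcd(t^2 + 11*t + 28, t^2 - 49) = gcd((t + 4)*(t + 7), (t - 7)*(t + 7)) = t + 7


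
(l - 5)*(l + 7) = l^2 + 2*l - 35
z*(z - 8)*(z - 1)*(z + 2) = z^4 - 7*z^3 - 10*z^2 + 16*z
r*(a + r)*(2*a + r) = 2*a^2*r + 3*a*r^2 + r^3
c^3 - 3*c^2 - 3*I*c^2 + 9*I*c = c*(c - 3)*(c - 3*I)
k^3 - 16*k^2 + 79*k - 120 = (k - 8)*(k - 5)*(k - 3)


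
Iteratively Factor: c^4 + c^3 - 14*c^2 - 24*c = (c + 3)*(c^3 - 2*c^2 - 8*c) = c*(c + 3)*(c^2 - 2*c - 8) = c*(c + 2)*(c + 3)*(c - 4)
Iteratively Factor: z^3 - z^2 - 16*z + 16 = (z - 1)*(z^2 - 16) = (z - 1)*(z + 4)*(z - 4)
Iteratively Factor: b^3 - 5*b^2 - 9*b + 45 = (b - 5)*(b^2 - 9) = (b - 5)*(b - 3)*(b + 3)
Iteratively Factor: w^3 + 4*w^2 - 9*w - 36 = (w - 3)*(w^2 + 7*w + 12) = (w - 3)*(w + 4)*(w + 3)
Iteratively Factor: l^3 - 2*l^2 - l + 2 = (l - 1)*(l^2 - l - 2) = (l - 2)*(l - 1)*(l + 1)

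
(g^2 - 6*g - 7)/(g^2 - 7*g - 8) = (g - 7)/(g - 8)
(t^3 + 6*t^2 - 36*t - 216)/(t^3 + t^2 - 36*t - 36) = (t + 6)/(t + 1)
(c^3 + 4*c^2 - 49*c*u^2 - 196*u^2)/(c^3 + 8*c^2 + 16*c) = (c^2 - 49*u^2)/(c*(c + 4))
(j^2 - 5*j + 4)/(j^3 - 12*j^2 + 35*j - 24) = (j - 4)/(j^2 - 11*j + 24)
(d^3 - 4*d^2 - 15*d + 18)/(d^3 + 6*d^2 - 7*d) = (d^2 - 3*d - 18)/(d*(d + 7))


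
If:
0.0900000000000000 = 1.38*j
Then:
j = 0.07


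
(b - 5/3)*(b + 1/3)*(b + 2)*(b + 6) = b^4 + 20*b^3/3 + 7*b^2/9 - 184*b/9 - 20/3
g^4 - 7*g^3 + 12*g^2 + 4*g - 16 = (g - 4)*(g - 2)^2*(g + 1)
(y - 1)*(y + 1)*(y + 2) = y^3 + 2*y^2 - y - 2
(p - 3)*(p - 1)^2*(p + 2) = p^4 - 3*p^3 - 3*p^2 + 11*p - 6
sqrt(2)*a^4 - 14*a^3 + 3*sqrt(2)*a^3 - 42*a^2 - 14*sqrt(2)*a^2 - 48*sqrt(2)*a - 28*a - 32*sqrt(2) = (a + 2)*(a - 8*sqrt(2))*(a + sqrt(2))*(sqrt(2)*a + sqrt(2))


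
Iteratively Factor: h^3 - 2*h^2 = (h)*(h^2 - 2*h) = h*(h - 2)*(h)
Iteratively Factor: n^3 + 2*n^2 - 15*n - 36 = (n + 3)*(n^2 - n - 12) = (n - 4)*(n + 3)*(n + 3)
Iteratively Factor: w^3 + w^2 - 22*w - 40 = (w - 5)*(w^2 + 6*w + 8) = (w - 5)*(w + 4)*(w + 2)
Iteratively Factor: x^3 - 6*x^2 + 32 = (x - 4)*(x^2 - 2*x - 8) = (x - 4)^2*(x + 2)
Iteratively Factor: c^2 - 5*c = (c - 5)*(c)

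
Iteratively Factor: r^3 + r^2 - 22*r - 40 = (r + 4)*(r^2 - 3*r - 10) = (r + 2)*(r + 4)*(r - 5)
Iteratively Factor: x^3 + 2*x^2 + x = (x + 1)*(x^2 + x) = (x + 1)^2*(x)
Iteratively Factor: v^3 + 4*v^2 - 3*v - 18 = (v - 2)*(v^2 + 6*v + 9) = (v - 2)*(v + 3)*(v + 3)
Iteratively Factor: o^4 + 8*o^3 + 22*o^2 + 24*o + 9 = (o + 3)*(o^3 + 5*o^2 + 7*o + 3) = (o + 1)*(o + 3)*(o^2 + 4*o + 3) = (o + 1)^2*(o + 3)*(o + 3)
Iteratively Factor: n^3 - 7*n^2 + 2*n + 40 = (n - 4)*(n^2 - 3*n - 10) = (n - 4)*(n + 2)*(n - 5)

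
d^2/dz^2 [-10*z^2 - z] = -20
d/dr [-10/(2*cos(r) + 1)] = -20*sin(r)/(2*cos(r) + 1)^2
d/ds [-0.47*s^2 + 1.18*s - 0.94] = 1.18 - 0.94*s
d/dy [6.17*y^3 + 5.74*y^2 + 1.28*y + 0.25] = 18.51*y^2 + 11.48*y + 1.28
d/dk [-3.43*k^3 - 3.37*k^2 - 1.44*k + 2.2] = -10.29*k^2 - 6.74*k - 1.44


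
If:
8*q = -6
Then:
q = -3/4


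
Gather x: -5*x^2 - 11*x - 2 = -5*x^2 - 11*x - 2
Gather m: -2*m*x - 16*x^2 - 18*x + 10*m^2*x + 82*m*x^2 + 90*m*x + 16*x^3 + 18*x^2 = 10*m^2*x + m*(82*x^2 + 88*x) + 16*x^3 + 2*x^2 - 18*x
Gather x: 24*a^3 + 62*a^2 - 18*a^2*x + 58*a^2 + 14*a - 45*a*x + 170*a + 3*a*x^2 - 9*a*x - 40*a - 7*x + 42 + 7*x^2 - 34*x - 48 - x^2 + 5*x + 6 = 24*a^3 + 120*a^2 + 144*a + x^2*(3*a + 6) + x*(-18*a^2 - 54*a - 36)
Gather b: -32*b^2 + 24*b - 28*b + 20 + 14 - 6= -32*b^2 - 4*b + 28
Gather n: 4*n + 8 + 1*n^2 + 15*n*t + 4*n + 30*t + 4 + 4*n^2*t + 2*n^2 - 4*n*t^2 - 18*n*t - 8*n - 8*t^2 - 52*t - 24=n^2*(4*t + 3) + n*(-4*t^2 - 3*t) - 8*t^2 - 22*t - 12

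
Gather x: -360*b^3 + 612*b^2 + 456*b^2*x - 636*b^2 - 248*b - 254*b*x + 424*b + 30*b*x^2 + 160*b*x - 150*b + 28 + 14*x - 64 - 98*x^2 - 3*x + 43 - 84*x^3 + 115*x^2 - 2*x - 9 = -360*b^3 - 24*b^2 + 26*b - 84*x^3 + x^2*(30*b + 17) + x*(456*b^2 - 94*b + 9) - 2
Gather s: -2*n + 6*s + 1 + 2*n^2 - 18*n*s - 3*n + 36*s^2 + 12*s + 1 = 2*n^2 - 5*n + 36*s^2 + s*(18 - 18*n) + 2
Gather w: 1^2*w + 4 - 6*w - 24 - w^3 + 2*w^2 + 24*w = -w^3 + 2*w^2 + 19*w - 20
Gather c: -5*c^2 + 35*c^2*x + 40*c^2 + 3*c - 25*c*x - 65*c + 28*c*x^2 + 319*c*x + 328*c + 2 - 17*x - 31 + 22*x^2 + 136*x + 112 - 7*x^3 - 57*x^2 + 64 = c^2*(35*x + 35) + c*(28*x^2 + 294*x + 266) - 7*x^3 - 35*x^2 + 119*x + 147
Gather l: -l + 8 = 8 - l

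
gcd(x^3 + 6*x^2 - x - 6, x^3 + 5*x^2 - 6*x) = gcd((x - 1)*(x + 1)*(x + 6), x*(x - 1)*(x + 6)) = x^2 + 5*x - 6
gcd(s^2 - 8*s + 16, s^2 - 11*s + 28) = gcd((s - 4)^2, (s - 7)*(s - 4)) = s - 4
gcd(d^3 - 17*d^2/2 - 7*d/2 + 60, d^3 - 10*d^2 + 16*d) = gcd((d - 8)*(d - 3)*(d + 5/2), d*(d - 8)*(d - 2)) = d - 8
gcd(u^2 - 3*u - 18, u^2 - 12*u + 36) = u - 6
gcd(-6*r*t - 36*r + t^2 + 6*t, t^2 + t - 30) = t + 6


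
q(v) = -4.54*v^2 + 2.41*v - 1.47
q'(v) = 2.41 - 9.08*v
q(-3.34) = -60.17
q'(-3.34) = 32.74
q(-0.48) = -3.67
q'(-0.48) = 6.77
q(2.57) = -25.26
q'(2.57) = -20.93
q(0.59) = -1.63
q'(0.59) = -2.95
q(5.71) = -135.73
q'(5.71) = -49.44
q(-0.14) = -1.90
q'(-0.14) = 3.68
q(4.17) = -70.37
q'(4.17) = -35.45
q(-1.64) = -17.63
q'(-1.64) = 17.30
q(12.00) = -626.31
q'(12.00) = -106.55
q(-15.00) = -1059.12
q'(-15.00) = 138.61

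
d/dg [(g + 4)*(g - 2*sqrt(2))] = 2*g - 2*sqrt(2) + 4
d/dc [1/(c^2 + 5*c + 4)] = (-2*c - 5)/(c^2 + 5*c + 4)^2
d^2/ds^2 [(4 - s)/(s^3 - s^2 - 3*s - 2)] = 2*((s - 4)*(-3*s^2 + 2*s + 3)^2 + (3*s^2 - 2*s + (s - 4)*(3*s - 1) - 3)*(-s^3 + s^2 + 3*s + 2))/(-s^3 + s^2 + 3*s + 2)^3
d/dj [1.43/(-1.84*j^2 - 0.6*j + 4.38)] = (5.2624*j + 0.858)/(1.84*j^2 + 0.6*j - 4.38)^2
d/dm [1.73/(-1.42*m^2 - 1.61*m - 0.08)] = (4.9132*m + 2.7853)/(1.42*m^2 + 1.61*m + 0.08)^2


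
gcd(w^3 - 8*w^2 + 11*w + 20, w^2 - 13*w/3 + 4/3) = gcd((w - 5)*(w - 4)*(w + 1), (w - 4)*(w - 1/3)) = w - 4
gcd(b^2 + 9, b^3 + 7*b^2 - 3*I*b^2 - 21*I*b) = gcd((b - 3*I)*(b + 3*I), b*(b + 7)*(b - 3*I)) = b - 3*I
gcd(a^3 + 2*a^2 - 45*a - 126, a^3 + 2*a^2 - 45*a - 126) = a^3 + 2*a^2 - 45*a - 126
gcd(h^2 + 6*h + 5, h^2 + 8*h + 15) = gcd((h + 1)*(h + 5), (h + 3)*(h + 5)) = h + 5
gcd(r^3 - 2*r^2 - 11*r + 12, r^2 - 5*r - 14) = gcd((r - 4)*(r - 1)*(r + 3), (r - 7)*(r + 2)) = 1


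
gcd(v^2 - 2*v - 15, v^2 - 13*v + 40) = v - 5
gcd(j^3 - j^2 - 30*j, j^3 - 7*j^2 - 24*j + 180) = j^2 - j - 30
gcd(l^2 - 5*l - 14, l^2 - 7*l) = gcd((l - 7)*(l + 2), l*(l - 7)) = l - 7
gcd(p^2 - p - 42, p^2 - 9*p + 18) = 1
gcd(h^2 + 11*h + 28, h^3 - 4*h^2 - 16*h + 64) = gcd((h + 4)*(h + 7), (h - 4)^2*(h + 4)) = h + 4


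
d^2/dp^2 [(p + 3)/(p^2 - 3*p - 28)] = 2*(-3*p*(-p^2 + 3*p + 28) - (p + 3)*(2*p - 3)^2)/(-p^2 + 3*p + 28)^3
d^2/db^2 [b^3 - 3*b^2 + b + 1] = 6*b - 6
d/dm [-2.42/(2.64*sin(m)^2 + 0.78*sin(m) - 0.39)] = (12.7776*sin(m) + 1.8876)*cos(m)/(2.64*sin(m)^2 + 0.78*sin(m) - 0.39)^2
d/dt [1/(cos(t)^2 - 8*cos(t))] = 2*(cos(t) - 4)*sin(t)/((cos(t) - 8)^2*cos(t)^2)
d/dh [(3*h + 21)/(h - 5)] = -36/(h - 5)^2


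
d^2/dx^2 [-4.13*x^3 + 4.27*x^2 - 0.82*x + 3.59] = 8.54 - 24.78*x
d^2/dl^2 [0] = 0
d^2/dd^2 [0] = 0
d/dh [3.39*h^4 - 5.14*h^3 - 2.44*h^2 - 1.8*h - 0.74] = 13.56*h^3 - 15.42*h^2 - 4.88*h - 1.8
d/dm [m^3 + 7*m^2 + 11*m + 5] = 3*m^2 + 14*m + 11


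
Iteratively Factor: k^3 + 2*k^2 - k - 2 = (k - 1)*(k^2 + 3*k + 2) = (k - 1)*(k + 1)*(k + 2)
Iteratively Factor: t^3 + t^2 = (t + 1)*(t^2) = t*(t + 1)*(t)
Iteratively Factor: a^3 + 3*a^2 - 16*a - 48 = (a + 4)*(a^2 - a - 12) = (a - 4)*(a + 4)*(a + 3)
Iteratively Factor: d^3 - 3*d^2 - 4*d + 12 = (d - 3)*(d^2 - 4) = (d - 3)*(d + 2)*(d - 2)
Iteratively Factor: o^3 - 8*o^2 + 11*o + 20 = (o - 4)*(o^2 - 4*o - 5) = (o - 5)*(o - 4)*(o + 1)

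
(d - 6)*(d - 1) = d^2 - 7*d + 6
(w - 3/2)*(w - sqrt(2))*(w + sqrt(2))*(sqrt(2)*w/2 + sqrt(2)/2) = sqrt(2)*w^4/2 - sqrt(2)*w^3/4 - 7*sqrt(2)*w^2/4 + sqrt(2)*w/2 + 3*sqrt(2)/2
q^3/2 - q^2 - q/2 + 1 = (q/2 + 1/2)*(q - 2)*(q - 1)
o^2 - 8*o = o*(o - 8)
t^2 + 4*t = t*(t + 4)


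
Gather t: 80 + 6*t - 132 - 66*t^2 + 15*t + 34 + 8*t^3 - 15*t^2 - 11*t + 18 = 8*t^3 - 81*t^2 + 10*t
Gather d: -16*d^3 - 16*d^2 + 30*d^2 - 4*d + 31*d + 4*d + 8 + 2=-16*d^3 + 14*d^2 + 31*d + 10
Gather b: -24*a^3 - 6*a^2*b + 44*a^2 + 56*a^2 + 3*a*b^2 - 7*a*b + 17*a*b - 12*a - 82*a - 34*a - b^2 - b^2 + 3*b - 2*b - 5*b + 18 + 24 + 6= -24*a^3 + 100*a^2 - 128*a + b^2*(3*a - 2) + b*(-6*a^2 + 10*a - 4) + 48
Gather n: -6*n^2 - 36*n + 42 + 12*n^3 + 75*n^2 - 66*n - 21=12*n^3 + 69*n^2 - 102*n + 21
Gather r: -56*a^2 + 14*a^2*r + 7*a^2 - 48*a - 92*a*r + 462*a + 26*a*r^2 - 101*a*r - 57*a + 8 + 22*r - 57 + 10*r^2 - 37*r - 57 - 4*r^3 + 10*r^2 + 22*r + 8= -49*a^2 + 357*a - 4*r^3 + r^2*(26*a + 20) + r*(14*a^2 - 193*a + 7) - 98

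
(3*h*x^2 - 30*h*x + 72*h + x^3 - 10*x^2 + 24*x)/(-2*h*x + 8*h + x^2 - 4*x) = (3*h*x - 18*h + x^2 - 6*x)/(-2*h + x)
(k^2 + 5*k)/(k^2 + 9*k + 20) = k/(k + 4)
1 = 1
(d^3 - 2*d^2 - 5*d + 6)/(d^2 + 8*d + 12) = (d^2 - 4*d + 3)/(d + 6)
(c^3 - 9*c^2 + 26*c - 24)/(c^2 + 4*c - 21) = (c^2 - 6*c + 8)/(c + 7)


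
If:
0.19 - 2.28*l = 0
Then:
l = 0.08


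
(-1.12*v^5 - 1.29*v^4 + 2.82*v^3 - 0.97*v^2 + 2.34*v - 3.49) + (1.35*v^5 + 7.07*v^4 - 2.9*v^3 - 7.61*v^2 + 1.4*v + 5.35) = 0.23*v^5 + 5.78*v^4 - 0.0800000000000001*v^3 - 8.58*v^2 + 3.74*v + 1.86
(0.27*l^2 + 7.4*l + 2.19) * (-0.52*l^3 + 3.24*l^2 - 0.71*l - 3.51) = -0.1404*l^5 - 2.9732*l^4 + 22.6455*l^3 + 0.8939*l^2 - 27.5289*l - 7.6869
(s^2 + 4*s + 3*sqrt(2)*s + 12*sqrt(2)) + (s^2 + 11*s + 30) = 2*s^2 + 3*sqrt(2)*s + 15*s + 12*sqrt(2) + 30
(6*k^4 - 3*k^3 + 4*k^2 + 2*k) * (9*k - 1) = 54*k^5 - 33*k^4 + 39*k^3 + 14*k^2 - 2*k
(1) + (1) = 2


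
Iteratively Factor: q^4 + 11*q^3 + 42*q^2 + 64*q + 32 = (q + 1)*(q^3 + 10*q^2 + 32*q + 32) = (q + 1)*(q + 4)*(q^2 + 6*q + 8) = (q + 1)*(q + 2)*(q + 4)*(q + 4)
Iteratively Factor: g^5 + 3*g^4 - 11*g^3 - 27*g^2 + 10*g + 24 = (g + 2)*(g^4 + g^3 - 13*g^2 - g + 12) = (g - 3)*(g + 2)*(g^3 + 4*g^2 - g - 4) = (g - 3)*(g + 2)*(g + 4)*(g^2 - 1) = (g - 3)*(g + 1)*(g + 2)*(g + 4)*(g - 1)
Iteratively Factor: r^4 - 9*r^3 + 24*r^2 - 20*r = (r - 2)*(r^3 - 7*r^2 + 10*r) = (r - 5)*(r - 2)*(r^2 - 2*r) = r*(r - 5)*(r - 2)*(r - 2)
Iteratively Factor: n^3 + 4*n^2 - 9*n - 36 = (n + 4)*(n^2 - 9) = (n - 3)*(n + 4)*(n + 3)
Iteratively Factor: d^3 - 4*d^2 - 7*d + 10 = (d - 5)*(d^2 + d - 2) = (d - 5)*(d + 2)*(d - 1)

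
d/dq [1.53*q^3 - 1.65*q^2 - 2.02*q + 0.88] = 4.59*q^2 - 3.3*q - 2.02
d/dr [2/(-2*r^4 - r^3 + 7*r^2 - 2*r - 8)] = 2*(8*r^3 + 3*r^2 - 14*r + 2)/(2*r^4 + r^3 - 7*r^2 + 2*r + 8)^2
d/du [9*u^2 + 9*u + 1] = 18*u + 9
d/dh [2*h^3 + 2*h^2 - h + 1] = 6*h^2 + 4*h - 1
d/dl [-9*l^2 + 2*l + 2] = 2 - 18*l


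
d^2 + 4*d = d*(d + 4)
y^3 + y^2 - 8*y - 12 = (y - 3)*(y + 2)^2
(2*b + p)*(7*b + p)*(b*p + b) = 14*b^3*p + 14*b^3 + 9*b^2*p^2 + 9*b^2*p + b*p^3 + b*p^2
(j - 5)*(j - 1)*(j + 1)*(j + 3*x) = j^4 + 3*j^3*x - 5*j^3 - 15*j^2*x - j^2 - 3*j*x + 5*j + 15*x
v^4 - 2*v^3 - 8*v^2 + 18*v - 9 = (v - 3)*(v - 1)^2*(v + 3)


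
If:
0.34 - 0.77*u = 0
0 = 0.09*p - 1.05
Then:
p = 11.67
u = 0.44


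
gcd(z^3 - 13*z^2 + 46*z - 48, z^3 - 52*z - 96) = z - 8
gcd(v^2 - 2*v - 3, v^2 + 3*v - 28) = 1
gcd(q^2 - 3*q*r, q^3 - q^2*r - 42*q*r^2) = q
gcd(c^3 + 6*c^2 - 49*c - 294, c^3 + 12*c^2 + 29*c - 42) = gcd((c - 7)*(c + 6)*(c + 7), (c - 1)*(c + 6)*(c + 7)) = c^2 + 13*c + 42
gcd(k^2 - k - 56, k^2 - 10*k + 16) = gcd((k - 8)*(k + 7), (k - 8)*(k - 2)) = k - 8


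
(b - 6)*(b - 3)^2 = b^3 - 12*b^2 + 45*b - 54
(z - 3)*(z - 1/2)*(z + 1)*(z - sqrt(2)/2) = z^4 - 5*z^3/2 - sqrt(2)*z^3/2 - 2*z^2 + 5*sqrt(2)*z^2/4 + sqrt(2)*z + 3*z/2 - 3*sqrt(2)/4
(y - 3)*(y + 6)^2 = y^3 + 9*y^2 - 108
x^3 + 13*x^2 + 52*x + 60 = (x + 2)*(x + 5)*(x + 6)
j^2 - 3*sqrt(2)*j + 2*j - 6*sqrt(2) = (j + 2)*(j - 3*sqrt(2))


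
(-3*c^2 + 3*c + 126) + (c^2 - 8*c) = -2*c^2 - 5*c + 126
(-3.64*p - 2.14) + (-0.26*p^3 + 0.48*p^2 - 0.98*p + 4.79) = -0.26*p^3 + 0.48*p^2 - 4.62*p + 2.65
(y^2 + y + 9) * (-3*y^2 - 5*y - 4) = -3*y^4 - 8*y^3 - 36*y^2 - 49*y - 36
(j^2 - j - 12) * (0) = 0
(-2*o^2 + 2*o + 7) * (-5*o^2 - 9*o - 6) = 10*o^4 + 8*o^3 - 41*o^2 - 75*o - 42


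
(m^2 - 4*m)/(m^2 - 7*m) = (m - 4)/(m - 7)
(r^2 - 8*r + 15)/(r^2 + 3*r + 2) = (r^2 - 8*r + 15)/(r^2 + 3*r + 2)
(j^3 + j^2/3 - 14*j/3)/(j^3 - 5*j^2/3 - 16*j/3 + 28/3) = j/(j - 2)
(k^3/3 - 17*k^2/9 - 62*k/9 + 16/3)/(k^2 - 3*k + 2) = (3*k^3 - 17*k^2 - 62*k + 48)/(9*(k^2 - 3*k + 2))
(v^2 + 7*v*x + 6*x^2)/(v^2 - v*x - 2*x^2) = (-v - 6*x)/(-v + 2*x)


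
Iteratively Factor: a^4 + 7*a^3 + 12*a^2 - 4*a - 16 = (a + 2)*(a^3 + 5*a^2 + 2*a - 8) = (a + 2)^2*(a^2 + 3*a - 4) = (a + 2)^2*(a + 4)*(a - 1)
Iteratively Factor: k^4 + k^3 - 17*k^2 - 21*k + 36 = (k + 3)*(k^3 - 2*k^2 - 11*k + 12) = (k - 4)*(k + 3)*(k^2 + 2*k - 3) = (k - 4)*(k + 3)^2*(k - 1)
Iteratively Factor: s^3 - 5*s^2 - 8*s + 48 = (s - 4)*(s^2 - s - 12) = (s - 4)^2*(s + 3)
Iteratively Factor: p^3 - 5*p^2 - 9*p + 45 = (p - 3)*(p^2 - 2*p - 15) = (p - 5)*(p - 3)*(p + 3)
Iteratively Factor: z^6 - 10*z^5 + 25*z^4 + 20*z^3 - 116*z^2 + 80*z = (z - 2)*(z^5 - 8*z^4 + 9*z^3 + 38*z^2 - 40*z) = (z - 2)*(z + 2)*(z^4 - 10*z^3 + 29*z^2 - 20*z) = z*(z - 2)*(z + 2)*(z^3 - 10*z^2 + 29*z - 20) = z*(z - 2)*(z - 1)*(z + 2)*(z^2 - 9*z + 20) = z*(z - 4)*(z - 2)*(z - 1)*(z + 2)*(z - 5)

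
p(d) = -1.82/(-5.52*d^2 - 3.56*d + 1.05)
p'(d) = -1.82*(11.04*d + 3.56)/(-5.52*d^2 - 3.56*d + 1.05)^2 = (-20.0928*d - 6.4792)/(5.52*d^2 + 3.56*d - 1.05)^2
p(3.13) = 0.03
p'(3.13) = -0.02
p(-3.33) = 0.04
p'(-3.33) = 0.03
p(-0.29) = -1.12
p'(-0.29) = -0.25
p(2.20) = 0.05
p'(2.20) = -0.05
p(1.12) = 0.18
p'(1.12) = -0.30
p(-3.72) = 0.03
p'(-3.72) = 0.02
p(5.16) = 0.01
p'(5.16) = -0.00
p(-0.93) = 4.40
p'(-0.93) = 71.41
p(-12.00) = 0.00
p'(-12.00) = 0.00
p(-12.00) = 0.00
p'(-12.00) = 0.00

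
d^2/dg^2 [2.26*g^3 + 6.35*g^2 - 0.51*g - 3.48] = 13.56*g + 12.7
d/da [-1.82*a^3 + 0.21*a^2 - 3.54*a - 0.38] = -5.46*a^2 + 0.42*a - 3.54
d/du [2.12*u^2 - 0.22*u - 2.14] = 4.24*u - 0.22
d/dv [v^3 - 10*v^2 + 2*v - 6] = 3*v^2 - 20*v + 2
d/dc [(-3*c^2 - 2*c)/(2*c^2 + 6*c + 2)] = (-7*c^2 - 6*c - 2)/(2*(c^4 + 6*c^3 + 11*c^2 + 6*c + 1))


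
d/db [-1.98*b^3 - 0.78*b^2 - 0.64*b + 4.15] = -5.94*b^2 - 1.56*b - 0.64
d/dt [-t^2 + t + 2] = 1 - 2*t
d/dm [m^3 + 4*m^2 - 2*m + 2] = 3*m^2 + 8*m - 2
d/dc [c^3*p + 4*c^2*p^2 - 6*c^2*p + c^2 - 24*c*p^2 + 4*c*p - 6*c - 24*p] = 3*c^2*p + 8*c*p^2 - 12*c*p + 2*c - 24*p^2 + 4*p - 6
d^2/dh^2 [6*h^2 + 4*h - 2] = 12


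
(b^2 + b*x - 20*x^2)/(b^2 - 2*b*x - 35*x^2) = (-b + 4*x)/(-b + 7*x)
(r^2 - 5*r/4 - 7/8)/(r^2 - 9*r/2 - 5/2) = (r - 7/4)/(r - 5)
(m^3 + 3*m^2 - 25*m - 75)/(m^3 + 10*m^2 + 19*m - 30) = (m^2 - 2*m - 15)/(m^2 + 5*m - 6)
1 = 1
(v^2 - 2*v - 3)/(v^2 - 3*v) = (v + 1)/v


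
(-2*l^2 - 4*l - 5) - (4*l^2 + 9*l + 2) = -6*l^2 - 13*l - 7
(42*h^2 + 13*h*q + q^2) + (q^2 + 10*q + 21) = 42*h^2 + 13*h*q + 2*q^2 + 10*q + 21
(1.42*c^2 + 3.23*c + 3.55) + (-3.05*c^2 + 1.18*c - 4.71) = -1.63*c^2 + 4.41*c - 1.16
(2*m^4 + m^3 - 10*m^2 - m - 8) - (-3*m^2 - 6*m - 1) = 2*m^4 + m^3 - 7*m^2 + 5*m - 7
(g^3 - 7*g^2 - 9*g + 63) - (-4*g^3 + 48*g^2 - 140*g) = 5*g^3 - 55*g^2 + 131*g + 63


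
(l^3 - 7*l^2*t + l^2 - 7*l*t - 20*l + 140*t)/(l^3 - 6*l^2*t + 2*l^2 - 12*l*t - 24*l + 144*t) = (-l^2 + 7*l*t - 5*l + 35*t)/(-l^2 + 6*l*t - 6*l + 36*t)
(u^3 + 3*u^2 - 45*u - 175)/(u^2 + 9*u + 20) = (u^2 - 2*u - 35)/(u + 4)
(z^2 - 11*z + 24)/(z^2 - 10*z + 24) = (z^2 - 11*z + 24)/(z^2 - 10*z + 24)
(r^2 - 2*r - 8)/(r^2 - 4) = (r - 4)/(r - 2)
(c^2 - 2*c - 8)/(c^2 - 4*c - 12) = (c - 4)/(c - 6)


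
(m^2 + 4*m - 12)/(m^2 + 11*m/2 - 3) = 2*(m - 2)/(2*m - 1)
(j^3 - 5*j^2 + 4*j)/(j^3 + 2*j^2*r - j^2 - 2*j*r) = (j - 4)/(j + 2*r)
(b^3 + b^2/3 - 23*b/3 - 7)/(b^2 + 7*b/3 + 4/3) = (3*b^2 - 2*b - 21)/(3*b + 4)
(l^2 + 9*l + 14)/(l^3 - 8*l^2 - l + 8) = (l^2 + 9*l + 14)/(l^3 - 8*l^2 - l + 8)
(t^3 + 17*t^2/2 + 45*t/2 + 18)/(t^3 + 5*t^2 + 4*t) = (2*t^2 + 9*t + 9)/(2*t*(t + 1))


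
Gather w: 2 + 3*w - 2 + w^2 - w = w^2 + 2*w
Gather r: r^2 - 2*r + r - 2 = r^2 - r - 2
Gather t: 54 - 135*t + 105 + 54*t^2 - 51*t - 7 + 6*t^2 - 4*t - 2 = 60*t^2 - 190*t + 150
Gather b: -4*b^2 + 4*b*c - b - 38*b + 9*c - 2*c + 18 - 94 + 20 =-4*b^2 + b*(4*c - 39) + 7*c - 56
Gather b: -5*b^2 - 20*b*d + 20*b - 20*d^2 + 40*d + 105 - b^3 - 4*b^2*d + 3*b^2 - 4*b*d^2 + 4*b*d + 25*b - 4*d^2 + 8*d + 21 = -b^3 + b^2*(-4*d - 2) + b*(-4*d^2 - 16*d + 45) - 24*d^2 + 48*d + 126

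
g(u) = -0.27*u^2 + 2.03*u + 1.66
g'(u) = 2.03 - 0.54*u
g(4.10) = 5.44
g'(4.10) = -0.18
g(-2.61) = -5.48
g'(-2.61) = 3.44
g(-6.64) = -23.72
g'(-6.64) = 5.62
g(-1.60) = -2.28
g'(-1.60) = 2.89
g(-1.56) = -2.16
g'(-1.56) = 2.87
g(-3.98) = -10.70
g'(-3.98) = 4.18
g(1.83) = 4.47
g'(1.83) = 1.04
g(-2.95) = -6.68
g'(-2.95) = 3.62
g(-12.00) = -61.58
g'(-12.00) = 8.51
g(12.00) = -12.86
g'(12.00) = -4.45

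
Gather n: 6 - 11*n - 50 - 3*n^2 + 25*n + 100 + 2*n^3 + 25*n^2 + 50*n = 2*n^3 + 22*n^2 + 64*n + 56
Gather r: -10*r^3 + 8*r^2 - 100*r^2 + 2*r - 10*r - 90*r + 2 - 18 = -10*r^3 - 92*r^2 - 98*r - 16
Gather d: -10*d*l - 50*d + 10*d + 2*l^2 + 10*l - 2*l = d*(-10*l - 40) + 2*l^2 + 8*l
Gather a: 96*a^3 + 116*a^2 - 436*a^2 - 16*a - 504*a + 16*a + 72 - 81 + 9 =96*a^3 - 320*a^2 - 504*a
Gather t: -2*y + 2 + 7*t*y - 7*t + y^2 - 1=t*(7*y - 7) + y^2 - 2*y + 1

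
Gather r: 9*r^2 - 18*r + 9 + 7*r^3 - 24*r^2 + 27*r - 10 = 7*r^3 - 15*r^2 + 9*r - 1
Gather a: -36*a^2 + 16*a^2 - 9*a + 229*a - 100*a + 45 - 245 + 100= -20*a^2 + 120*a - 100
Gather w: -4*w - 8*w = -12*w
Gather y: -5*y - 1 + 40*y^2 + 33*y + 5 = 40*y^2 + 28*y + 4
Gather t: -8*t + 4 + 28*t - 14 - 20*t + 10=0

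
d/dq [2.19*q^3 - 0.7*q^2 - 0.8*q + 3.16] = 6.57*q^2 - 1.4*q - 0.8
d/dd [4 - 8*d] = -8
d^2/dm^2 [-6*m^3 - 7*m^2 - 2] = -36*m - 14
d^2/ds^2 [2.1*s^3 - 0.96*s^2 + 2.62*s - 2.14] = 12.6*s - 1.92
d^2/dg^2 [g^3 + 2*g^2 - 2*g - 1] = 6*g + 4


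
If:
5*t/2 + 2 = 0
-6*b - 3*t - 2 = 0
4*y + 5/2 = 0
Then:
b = 1/15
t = -4/5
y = -5/8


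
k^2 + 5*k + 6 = (k + 2)*(k + 3)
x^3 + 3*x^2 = x^2*(x + 3)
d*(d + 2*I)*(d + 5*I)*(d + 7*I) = d^4 + 14*I*d^3 - 59*d^2 - 70*I*d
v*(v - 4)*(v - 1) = v^3 - 5*v^2 + 4*v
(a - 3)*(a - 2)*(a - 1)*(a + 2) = a^4 - 4*a^3 - a^2 + 16*a - 12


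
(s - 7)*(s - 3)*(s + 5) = s^3 - 5*s^2 - 29*s + 105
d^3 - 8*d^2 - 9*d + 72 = (d - 8)*(d - 3)*(d + 3)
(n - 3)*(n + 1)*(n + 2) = n^3 - 7*n - 6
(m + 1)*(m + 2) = m^2 + 3*m + 2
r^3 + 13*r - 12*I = (r - 3*I)*(r - I)*(r + 4*I)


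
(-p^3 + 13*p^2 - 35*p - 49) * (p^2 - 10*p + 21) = -p^5 + 23*p^4 - 186*p^3 + 574*p^2 - 245*p - 1029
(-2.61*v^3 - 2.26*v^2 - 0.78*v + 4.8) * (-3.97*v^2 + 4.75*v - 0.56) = 10.3617*v^5 - 3.4253*v^4 - 6.1768*v^3 - 21.4954*v^2 + 23.2368*v - 2.688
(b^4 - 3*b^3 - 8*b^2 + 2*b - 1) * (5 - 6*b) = -6*b^5 + 23*b^4 + 33*b^3 - 52*b^2 + 16*b - 5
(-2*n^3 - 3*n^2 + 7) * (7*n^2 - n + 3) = -14*n^5 - 19*n^4 - 3*n^3 + 40*n^2 - 7*n + 21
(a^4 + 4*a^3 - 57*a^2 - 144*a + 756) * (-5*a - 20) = -5*a^5 - 40*a^4 + 205*a^3 + 1860*a^2 - 900*a - 15120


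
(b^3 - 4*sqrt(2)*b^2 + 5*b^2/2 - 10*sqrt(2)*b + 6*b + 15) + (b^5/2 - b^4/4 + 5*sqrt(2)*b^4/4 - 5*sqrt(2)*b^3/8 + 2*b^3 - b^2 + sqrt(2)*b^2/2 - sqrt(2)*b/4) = b^5/2 - b^4/4 + 5*sqrt(2)*b^4/4 - 5*sqrt(2)*b^3/8 + 3*b^3 - 7*sqrt(2)*b^2/2 + 3*b^2/2 - 41*sqrt(2)*b/4 + 6*b + 15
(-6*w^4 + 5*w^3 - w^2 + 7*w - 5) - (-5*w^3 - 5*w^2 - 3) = -6*w^4 + 10*w^3 + 4*w^2 + 7*w - 2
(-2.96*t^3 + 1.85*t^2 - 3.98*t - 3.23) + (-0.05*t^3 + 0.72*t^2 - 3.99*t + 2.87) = -3.01*t^3 + 2.57*t^2 - 7.97*t - 0.36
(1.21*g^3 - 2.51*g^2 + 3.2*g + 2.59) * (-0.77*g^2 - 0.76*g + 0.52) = -0.9317*g^5 + 1.0131*g^4 + 0.0727999999999995*g^3 - 5.7315*g^2 - 0.3044*g + 1.3468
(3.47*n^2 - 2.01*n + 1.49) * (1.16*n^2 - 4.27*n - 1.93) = 4.0252*n^4 - 17.1485*n^3 + 3.614*n^2 - 2.483*n - 2.8757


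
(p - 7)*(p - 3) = p^2 - 10*p + 21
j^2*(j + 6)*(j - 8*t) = j^4 - 8*j^3*t + 6*j^3 - 48*j^2*t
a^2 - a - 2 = (a - 2)*(a + 1)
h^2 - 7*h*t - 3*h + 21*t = (h - 3)*(h - 7*t)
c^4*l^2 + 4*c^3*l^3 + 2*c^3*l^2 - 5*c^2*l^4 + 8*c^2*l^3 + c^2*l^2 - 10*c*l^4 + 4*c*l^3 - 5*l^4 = (c - l)*(c + 5*l)*(c*l + l)^2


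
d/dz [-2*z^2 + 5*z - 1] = 5 - 4*z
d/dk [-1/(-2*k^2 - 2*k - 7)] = 2*(-2*k - 1)/(2*k^2 + 2*k + 7)^2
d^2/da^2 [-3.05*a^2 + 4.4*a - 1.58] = -6.10000000000000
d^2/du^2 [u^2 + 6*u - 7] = 2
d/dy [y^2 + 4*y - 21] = 2*y + 4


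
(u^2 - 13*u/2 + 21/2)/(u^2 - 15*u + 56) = (2*u^2 - 13*u + 21)/(2*(u^2 - 15*u + 56))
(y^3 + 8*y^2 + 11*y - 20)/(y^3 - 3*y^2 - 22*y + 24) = (y + 5)/(y - 6)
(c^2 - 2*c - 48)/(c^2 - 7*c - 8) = (c + 6)/(c + 1)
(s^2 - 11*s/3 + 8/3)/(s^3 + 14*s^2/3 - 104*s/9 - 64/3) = 3*(s - 1)/(3*s^2 + 22*s + 24)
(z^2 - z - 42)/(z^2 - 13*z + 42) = (z + 6)/(z - 6)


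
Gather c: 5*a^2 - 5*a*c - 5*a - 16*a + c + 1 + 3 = 5*a^2 - 21*a + c*(1 - 5*a) + 4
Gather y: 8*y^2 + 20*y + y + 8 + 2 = 8*y^2 + 21*y + 10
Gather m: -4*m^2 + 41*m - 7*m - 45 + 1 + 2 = -4*m^2 + 34*m - 42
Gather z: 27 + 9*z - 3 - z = 8*z + 24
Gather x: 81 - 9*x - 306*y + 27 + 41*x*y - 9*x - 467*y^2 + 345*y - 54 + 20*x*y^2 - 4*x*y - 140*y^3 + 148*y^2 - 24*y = x*(20*y^2 + 37*y - 18) - 140*y^3 - 319*y^2 + 15*y + 54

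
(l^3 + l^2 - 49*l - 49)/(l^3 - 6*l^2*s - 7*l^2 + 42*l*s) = (-l^2 - 8*l - 7)/(l*(-l + 6*s))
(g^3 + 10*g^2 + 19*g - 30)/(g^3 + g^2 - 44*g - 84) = (g^2 + 4*g - 5)/(g^2 - 5*g - 14)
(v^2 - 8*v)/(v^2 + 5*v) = (v - 8)/(v + 5)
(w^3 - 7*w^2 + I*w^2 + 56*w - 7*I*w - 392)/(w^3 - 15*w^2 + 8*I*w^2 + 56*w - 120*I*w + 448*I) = (w - 7*I)/(w - 8)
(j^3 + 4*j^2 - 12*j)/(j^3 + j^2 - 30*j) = (j - 2)/(j - 5)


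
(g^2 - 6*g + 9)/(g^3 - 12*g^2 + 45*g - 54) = 1/(g - 6)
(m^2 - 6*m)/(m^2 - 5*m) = (m - 6)/(m - 5)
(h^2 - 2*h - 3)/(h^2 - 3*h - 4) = (h - 3)/(h - 4)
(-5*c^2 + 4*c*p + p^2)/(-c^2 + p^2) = (5*c + p)/(c + p)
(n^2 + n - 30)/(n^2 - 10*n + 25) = (n + 6)/(n - 5)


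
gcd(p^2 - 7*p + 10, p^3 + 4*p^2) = 1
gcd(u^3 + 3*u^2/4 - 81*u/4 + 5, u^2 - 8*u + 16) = u - 4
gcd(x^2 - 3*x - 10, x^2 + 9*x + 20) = 1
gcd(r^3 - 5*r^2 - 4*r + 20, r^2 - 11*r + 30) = r - 5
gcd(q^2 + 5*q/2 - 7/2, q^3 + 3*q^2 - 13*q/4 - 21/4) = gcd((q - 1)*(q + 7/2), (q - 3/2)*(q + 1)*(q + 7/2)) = q + 7/2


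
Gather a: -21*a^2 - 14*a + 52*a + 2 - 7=-21*a^2 + 38*a - 5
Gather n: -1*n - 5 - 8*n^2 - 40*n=-8*n^2 - 41*n - 5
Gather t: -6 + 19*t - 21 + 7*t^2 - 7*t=7*t^2 + 12*t - 27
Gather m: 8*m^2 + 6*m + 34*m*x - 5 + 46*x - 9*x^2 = 8*m^2 + m*(34*x + 6) - 9*x^2 + 46*x - 5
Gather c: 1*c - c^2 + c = -c^2 + 2*c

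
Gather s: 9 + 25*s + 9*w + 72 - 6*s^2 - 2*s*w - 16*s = -6*s^2 + s*(9 - 2*w) + 9*w + 81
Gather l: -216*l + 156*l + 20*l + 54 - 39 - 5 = 10 - 40*l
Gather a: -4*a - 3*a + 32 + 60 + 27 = 119 - 7*a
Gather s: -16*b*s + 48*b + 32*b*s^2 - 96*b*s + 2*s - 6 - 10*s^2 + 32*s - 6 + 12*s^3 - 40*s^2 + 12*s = 48*b + 12*s^3 + s^2*(32*b - 50) + s*(46 - 112*b) - 12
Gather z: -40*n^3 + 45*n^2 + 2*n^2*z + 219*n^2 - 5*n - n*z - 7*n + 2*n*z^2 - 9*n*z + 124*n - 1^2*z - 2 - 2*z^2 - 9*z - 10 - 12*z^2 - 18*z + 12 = -40*n^3 + 264*n^2 + 112*n + z^2*(2*n - 14) + z*(2*n^2 - 10*n - 28)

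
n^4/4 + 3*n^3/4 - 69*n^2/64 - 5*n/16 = n*(n/4 + 1)*(n - 5/4)*(n + 1/4)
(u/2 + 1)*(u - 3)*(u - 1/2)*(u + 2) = u^4/2 + u^3/4 - 17*u^2/4 - 4*u + 3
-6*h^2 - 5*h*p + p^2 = (-6*h + p)*(h + p)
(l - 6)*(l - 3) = l^2 - 9*l + 18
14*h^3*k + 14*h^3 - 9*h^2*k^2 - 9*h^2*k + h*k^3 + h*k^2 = (-7*h + k)*(-2*h + k)*(h*k + h)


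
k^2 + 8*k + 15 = (k + 3)*(k + 5)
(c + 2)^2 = c^2 + 4*c + 4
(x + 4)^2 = x^2 + 8*x + 16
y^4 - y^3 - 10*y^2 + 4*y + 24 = (y - 3)*(y - 2)*(y + 2)^2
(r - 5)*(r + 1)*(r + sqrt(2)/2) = r^3 - 4*r^2 + sqrt(2)*r^2/2 - 5*r - 2*sqrt(2)*r - 5*sqrt(2)/2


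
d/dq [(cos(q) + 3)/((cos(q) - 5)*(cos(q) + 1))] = (cos(q)^2 + 6*cos(q) - 7)*sin(q)/((cos(q) - 5)^2*(cos(q) + 1)^2)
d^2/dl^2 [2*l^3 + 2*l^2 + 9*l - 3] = 12*l + 4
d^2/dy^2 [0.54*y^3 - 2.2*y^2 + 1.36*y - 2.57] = 3.24*y - 4.4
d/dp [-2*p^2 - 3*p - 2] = -4*p - 3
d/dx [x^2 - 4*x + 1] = 2*x - 4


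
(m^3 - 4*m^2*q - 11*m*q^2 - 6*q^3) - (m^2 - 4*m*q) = m^3 - 4*m^2*q - m^2 - 11*m*q^2 + 4*m*q - 6*q^3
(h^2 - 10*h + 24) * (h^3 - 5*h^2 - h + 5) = h^5 - 15*h^4 + 73*h^3 - 105*h^2 - 74*h + 120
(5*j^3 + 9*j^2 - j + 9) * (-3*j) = -15*j^4 - 27*j^3 + 3*j^2 - 27*j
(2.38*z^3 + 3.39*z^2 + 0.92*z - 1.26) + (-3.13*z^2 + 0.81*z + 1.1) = 2.38*z^3 + 0.26*z^2 + 1.73*z - 0.16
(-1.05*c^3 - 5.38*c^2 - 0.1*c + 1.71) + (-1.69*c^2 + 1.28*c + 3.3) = -1.05*c^3 - 7.07*c^2 + 1.18*c + 5.01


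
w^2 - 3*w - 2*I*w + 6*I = (w - 3)*(w - 2*I)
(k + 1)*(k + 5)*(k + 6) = k^3 + 12*k^2 + 41*k + 30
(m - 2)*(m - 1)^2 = m^3 - 4*m^2 + 5*m - 2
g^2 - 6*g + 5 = (g - 5)*(g - 1)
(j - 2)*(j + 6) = j^2 + 4*j - 12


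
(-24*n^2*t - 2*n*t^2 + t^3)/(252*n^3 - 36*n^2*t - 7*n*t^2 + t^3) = t*(4*n + t)/(-42*n^2 - n*t + t^2)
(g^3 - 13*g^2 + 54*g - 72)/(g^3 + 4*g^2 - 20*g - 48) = (g^2 - 9*g + 18)/(g^2 + 8*g + 12)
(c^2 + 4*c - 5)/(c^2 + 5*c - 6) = (c + 5)/(c + 6)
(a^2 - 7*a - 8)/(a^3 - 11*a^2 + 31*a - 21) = (a^2 - 7*a - 8)/(a^3 - 11*a^2 + 31*a - 21)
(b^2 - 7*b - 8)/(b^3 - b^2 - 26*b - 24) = (b - 8)/(b^2 - 2*b - 24)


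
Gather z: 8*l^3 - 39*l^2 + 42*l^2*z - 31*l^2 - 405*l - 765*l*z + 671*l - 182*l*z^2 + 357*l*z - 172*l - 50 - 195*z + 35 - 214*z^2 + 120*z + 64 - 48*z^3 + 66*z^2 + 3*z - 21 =8*l^3 - 70*l^2 + 94*l - 48*z^3 + z^2*(-182*l - 148) + z*(42*l^2 - 408*l - 72) + 28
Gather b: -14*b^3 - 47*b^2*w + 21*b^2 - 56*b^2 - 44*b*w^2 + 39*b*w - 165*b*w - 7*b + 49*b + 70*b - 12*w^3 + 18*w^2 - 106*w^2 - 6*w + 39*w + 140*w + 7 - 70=-14*b^3 + b^2*(-47*w - 35) + b*(-44*w^2 - 126*w + 112) - 12*w^3 - 88*w^2 + 173*w - 63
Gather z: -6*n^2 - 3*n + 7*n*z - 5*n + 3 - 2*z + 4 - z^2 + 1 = -6*n^2 - 8*n - z^2 + z*(7*n - 2) + 8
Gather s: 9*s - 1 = 9*s - 1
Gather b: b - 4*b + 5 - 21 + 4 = -3*b - 12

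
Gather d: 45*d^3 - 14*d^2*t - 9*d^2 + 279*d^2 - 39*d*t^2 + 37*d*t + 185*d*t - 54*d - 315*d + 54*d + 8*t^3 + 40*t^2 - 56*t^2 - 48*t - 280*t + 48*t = 45*d^3 + d^2*(270 - 14*t) + d*(-39*t^2 + 222*t - 315) + 8*t^3 - 16*t^2 - 280*t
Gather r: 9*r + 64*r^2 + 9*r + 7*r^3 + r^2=7*r^3 + 65*r^2 + 18*r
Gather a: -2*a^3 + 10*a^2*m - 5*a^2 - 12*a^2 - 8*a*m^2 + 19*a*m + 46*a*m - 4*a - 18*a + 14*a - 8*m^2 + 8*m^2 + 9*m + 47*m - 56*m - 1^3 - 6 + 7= -2*a^3 + a^2*(10*m - 17) + a*(-8*m^2 + 65*m - 8)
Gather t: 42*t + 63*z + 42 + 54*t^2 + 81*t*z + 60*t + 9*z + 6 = 54*t^2 + t*(81*z + 102) + 72*z + 48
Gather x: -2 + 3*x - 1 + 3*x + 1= 6*x - 2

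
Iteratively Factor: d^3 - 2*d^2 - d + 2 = (d - 2)*(d^2 - 1) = (d - 2)*(d - 1)*(d + 1)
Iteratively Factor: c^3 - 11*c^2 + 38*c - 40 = (c - 4)*(c^2 - 7*c + 10) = (c - 4)*(c - 2)*(c - 5)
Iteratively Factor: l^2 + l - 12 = (l - 3)*(l + 4)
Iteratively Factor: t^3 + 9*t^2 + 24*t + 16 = (t + 1)*(t^2 + 8*t + 16) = (t + 1)*(t + 4)*(t + 4)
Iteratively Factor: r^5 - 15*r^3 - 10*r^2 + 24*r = (r - 4)*(r^4 + 4*r^3 + r^2 - 6*r) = (r - 4)*(r + 2)*(r^3 + 2*r^2 - 3*r) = (r - 4)*(r + 2)*(r + 3)*(r^2 - r) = r*(r - 4)*(r + 2)*(r + 3)*(r - 1)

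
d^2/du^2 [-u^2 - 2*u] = -2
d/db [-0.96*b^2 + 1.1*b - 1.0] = 1.1 - 1.92*b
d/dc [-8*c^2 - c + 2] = -16*c - 1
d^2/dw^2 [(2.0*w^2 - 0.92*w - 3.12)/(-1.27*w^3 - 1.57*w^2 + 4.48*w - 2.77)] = (-6.4516*w^6 + 8.90320800000001*w^5 + 3.11810400000002*w^4 + 184.906568*w^3 - 47.0172000000001*w^2 - 221.530008*w + 90.244224)/(2.048383*w^9 + 7.596759*w^8 - 12.286107*w^7 - 36.32294*w^6 + 76.478586*w^5 + 20.453751*w^4 - 177.580075*w^3 + 202.924383*w^2 - 103.123776*w + 21.253933)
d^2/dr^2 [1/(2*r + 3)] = 8/(2*r + 3)^3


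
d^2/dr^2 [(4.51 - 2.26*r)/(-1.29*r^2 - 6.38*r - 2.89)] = ((2.26*r - 4.51)*(2.58*r + 6.38)*(5.16*r + 12.76) - (17.4924*r + 17.2018)*(1.29*r^2 + 6.38*r + 2.89))/(1.29*r^2 + 6.38*r + 2.89)^3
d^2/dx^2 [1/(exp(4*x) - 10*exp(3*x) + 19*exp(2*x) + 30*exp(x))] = 2*((-8*exp(3*x) + 45*exp(2*x) - 38*exp(x) - 15)*(exp(3*x) - 10*exp(2*x) + 19*exp(x) + 30) + 4*(2*exp(3*x) - 15*exp(2*x) + 19*exp(x) + 15)^2)*exp(-x)/(exp(3*x) - 10*exp(2*x) + 19*exp(x) + 30)^3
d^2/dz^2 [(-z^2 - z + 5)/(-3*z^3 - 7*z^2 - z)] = 2*(9*z^6 + 27*z^5 - 216*z^4 - 801*z^3 - 780*z^2 - 105*z - 5)/(z^3*(27*z^6 + 189*z^5 + 468*z^4 + 469*z^3 + 156*z^2 + 21*z + 1))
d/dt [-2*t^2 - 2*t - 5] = -4*t - 2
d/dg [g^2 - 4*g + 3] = 2*g - 4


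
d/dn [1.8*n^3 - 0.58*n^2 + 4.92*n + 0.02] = 5.4*n^2 - 1.16*n + 4.92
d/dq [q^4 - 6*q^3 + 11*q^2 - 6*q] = 4*q^3 - 18*q^2 + 22*q - 6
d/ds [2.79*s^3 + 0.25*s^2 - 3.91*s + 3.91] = 8.37*s^2 + 0.5*s - 3.91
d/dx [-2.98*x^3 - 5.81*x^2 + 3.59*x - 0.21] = -8.94*x^2 - 11.62*x + 3.59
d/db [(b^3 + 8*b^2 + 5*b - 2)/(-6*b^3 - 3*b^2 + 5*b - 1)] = (45*b^4 + 70*b^3 + 16*b^2 - 28*b + 5)/(36*b^6 + 36*b^5 - 51*b^4 - 18*b^3 + 31*b^2 - 10*b + 1)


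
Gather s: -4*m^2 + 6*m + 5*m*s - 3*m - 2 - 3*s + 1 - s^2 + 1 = -4*m^2 + 3*m - s^2 + s*(5*m - 3)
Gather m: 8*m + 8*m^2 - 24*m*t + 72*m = 8*m^2 + m*(80 - 24*t)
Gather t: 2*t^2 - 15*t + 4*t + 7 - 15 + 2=2*t^2 - 11*t - 6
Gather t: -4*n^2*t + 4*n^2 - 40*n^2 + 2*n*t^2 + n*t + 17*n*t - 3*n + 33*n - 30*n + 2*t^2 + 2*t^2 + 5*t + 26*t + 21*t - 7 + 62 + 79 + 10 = -36*n^2 + t^2*(2*n + 4) + t*(-4*n^2 + 18*n + 52) + 144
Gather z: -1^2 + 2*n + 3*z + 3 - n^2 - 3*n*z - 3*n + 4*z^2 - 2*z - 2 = -n^2 - n + 4*z^2 + z*(1 - 3*n)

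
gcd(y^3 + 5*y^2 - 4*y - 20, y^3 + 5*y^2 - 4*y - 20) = y^3 + 5*y^2 - 4*y - 20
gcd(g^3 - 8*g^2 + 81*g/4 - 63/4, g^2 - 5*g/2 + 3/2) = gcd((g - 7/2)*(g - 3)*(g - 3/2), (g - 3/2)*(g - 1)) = g - 3/2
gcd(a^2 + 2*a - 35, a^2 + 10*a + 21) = a + 7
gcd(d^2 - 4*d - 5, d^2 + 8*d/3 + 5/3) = d + 1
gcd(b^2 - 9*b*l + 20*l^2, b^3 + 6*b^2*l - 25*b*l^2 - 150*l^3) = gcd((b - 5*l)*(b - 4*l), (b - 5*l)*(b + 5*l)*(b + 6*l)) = b - 5*l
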